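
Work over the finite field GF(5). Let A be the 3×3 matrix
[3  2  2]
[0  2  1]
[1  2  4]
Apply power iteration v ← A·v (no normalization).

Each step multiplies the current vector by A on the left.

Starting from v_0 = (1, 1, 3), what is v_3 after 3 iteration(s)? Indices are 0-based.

v_3 = (1, 1, 2)

v_0 = (1, 1, 3).
v_1 = A·v_0 = (1, 0, 0).
v_2 = A·v_1 = (3, 0, 1).
v_3 = A·v_2 = (1, 1, 2).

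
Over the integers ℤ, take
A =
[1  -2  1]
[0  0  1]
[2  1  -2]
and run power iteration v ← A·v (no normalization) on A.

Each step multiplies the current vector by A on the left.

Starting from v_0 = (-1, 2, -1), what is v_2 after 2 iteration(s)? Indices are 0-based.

v_2 = (-2, 2, -17)

v_0 = (-1, 2, -1).
v_1 = A·v_0 = (-6, -1, 2).
v_2 = A·v_1 = (-2, 2, -17).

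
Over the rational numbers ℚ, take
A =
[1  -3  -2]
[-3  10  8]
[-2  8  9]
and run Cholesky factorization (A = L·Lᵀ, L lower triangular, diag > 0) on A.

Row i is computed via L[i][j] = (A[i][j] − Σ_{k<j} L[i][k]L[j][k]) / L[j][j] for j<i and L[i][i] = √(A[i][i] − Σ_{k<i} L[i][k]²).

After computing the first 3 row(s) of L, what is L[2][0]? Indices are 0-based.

L[2][0] = -2

Step 1: L[0][0] = √(1) = 1.
  L[1][0] = (-3) / L[0][0] = -3.
Step 2: L[1][1] = √(1) = 1.
  L[2][0] = (-2) / L[0][0] = -2.
  L[2][1] = (2) / L[1][1] = 2.
Step 3: L[2][2] = √(1) = 1.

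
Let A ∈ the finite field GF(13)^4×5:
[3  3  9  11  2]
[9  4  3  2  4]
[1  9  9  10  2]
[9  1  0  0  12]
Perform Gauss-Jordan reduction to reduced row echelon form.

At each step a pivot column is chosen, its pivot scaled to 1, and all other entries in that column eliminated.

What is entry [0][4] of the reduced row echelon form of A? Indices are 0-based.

M[0][4] = 1

[1] R0 /= 3  ⇒  (1, 1, 3, 8, 5)
     R1 -= 9·R0  ⇒  (0, 8, 2, 8, 11)
     R2 -= 1·R0  ⇒  (0, 8, 6, 2, 10)
     R3 -= 9·R0  ⇒  (0, 5, 12, 6, 6)
[2] R1 /= 8  ⇒  (0, 1, 10, 1, 3)
     R0 -= 1·R1  ⇒  (1, 0, 6, 7, 2)
     R2 -= 8·R1  ⇒  (0, 0, 4, 7, 12)
     R3 -= 5·R1  ⇒  (0, 0, 1, 1, 4)
[3] R2 /= 4  ⇒  (0, 0, 1, 5, 3)
     R0 -= 6·R2  ⇒  (1, 0, 0, 3, 10)
     R1 -= 10·R2  ⇒  (0, 1, 0, 3, 12)
     R3 -= 1·R2  ⇒  (0, 0, 0, 9, 1)
[4] R3 /= 9  ⇒  (0, 0, 0, 1, 3)
     R0 -= 3·R3  ⇒  (1, 0, 0, 0, 1)
     R1 -= 3·R3  ⇒  (0, 1, 0, 0, 3)
     R2 -= 5·R3  ⇒  (0, 0, 1, 0, 1)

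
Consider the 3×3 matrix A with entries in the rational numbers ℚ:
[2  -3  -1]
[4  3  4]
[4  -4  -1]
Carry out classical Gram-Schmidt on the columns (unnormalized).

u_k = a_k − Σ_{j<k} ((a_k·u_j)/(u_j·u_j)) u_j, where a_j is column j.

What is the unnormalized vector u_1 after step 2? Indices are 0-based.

u_1 = (-22/9, 37/9, -26/9)

Step 1: u_0 = a_0 = (2, 4, 4).
Step 2: u_1 = a_1 − (-5/18)·u_0 = (-22/9, 37/9, -26/9).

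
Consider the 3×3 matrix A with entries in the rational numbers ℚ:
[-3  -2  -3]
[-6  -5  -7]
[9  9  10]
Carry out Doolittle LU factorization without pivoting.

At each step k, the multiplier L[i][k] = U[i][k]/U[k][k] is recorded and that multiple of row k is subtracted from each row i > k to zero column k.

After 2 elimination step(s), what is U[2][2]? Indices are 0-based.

Step 1: pivot at (0,0) is -3.
  row1 ← row1 − (2)·row0  ⇒  L[1][0]=2, U row1=(0, -1, -1)
  row2 ← row2 − (-3)·row0  ⇒  L[2][0]=-3, U row2=(0, 3, 1)
Step 2: pivot at (1,1) is -1.
  row2 ← row2 − (-3)·row1  ⇒  L[2][1]=-3, U row2=(0, 0, -2)

U[2][2] = -2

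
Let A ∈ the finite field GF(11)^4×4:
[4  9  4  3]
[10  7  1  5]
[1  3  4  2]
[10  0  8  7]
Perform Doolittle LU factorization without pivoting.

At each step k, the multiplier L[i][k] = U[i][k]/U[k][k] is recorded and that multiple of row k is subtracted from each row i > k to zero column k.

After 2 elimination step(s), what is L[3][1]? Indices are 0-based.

k=0: U[0][0]=4
  eliminate (1,0): mult=8, new row 1: (0, 1, 2, 3); set L[1][0]=8
  eliminate (2,0): mult=3, new row 2: (0, 9, 3, 4); set L[2][0]=3
  eliminate (3,0): mult=8, new row 3: (0, 5, 9, 5); set L[3][0]=8
k=1: U[1][1]=1
  eliminate (2,1): mult=9, new row 2: (0, 0, 7, 10); set L[2][1]=9
  eliminate (3,1): mult=5, new row 3: (0, 0, 10, 1); set L[3][1]=5

L[3][1] = 5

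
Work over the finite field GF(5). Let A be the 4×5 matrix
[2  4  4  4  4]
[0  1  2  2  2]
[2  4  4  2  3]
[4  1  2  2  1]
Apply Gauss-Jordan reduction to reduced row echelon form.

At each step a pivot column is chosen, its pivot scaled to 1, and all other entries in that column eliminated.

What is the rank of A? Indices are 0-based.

step 1: normalize row 0 (÷2) = (1, 2, 2, 2, 2)
  row 2: subtract 2×row0 = (0, 0, 0, 3, 4)
  row 3: subtract 4×row0 = (0, 3, 4, 4, 3)
step 2: normalize row 1 (÷1) = (0, 1, 2, 2, 2)
  row 0: subtract 2×row1 = (1, 0, 3, 3, 3)
  row 3: subtract 3×row1 = (0, 0, 3, 3, 2)
step 3: exchange rows 2,3
step 3: normalize row 2 (÷3) = (0, 0, 1, 1, 4)
  row 0: subtract 3×row2 = (1, 0, 0, 0, 1)
  row 1: subtract 2×row2 = (0, 1, 0, 0, 4)
step 4: normalize row 3 (÷3) = (0, 0, 0, 1, 3)
  row 2: subtract 1×row3 = (0, 0, 1, 0, 1)

rank = 4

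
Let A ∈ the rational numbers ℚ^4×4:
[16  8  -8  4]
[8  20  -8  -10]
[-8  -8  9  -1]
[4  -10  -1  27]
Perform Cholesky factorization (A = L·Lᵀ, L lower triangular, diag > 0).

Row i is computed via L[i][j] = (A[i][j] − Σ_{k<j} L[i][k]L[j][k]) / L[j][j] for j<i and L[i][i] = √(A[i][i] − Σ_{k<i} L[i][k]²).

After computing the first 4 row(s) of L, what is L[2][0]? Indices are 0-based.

L[2][0] = -2

Step 1: L[0][0] = √(16) = 4.
  L[1][0] = (8) / L[0][0] = 2.
Step 2: L[1][1] = √(16) = 4.
  L[2][0] = (-8) / L[0][0] = -2.
  L[2][1] = (-4) / L[1][1] = -1.
Step 3: L[2][2] = √(4) = 2.
  L[3][0] = (4) / L[0][0] = 1.
  L[3][1] = (-12) / L[1][1] = -3.
  L[3][2] = (-2) / L[2][2] = -1.
Step 4: L[3][3] = √(16) = 4.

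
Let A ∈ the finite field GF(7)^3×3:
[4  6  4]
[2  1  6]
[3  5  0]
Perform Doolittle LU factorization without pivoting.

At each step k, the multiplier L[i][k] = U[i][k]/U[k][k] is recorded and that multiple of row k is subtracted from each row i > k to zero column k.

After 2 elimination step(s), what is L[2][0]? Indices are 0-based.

k=0: U[0][0]=4
  eliminate (1,0): mult=4, new row 1: (0, 5, 4); set L[1][0]=4
  eliminate (2,0): mult=6, new row 2: (0, 4, 4); set L[2][0]=6
k=1: U[1][1]=5
  eliminate (2,1): mult=5, new row 2: (0, 0, 5); set L[2][1]=5

L[2][0] = 6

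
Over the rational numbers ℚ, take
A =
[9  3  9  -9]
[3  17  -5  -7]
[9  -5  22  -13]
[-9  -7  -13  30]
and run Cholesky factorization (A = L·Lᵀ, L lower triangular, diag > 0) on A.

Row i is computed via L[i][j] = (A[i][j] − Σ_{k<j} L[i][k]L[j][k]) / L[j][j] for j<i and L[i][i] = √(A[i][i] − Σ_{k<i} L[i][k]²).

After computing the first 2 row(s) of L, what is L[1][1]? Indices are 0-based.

L[1][1] = 4

Step 1: L[0][0] = √(9) = 3.
  L[1][0] = (3) / L[0][0] = 1.
Step 2: L[1][1] = √(16) = 4.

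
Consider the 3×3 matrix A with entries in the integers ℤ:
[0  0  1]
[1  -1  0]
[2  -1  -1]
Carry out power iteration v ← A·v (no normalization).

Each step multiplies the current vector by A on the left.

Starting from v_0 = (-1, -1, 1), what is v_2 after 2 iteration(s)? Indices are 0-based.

v_0 = (-1, -1, 1).
v_1 = A·v_0 = (1, 0, -2).
v_2 = A·v_1 = (-2, 1, 4).

v_2 = (-2, 1, 4)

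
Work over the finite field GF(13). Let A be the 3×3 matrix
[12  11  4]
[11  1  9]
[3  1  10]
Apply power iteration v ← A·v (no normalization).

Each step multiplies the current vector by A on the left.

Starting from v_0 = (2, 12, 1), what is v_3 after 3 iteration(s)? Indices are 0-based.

v_0 = (2, 12, 1).
v_1 = A·v_0 = (4, 4, 2).
v_2 = A·v_1 = (9, 1, 10).
v_3 = A·v_2 = (3, 8, 11).

v_3 = (3, 8, 11)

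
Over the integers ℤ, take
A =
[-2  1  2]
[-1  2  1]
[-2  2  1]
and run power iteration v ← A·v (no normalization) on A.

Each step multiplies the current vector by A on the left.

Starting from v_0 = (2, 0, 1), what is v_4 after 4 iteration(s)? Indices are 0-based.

v_4 = (-8, -10, -11)

v_0 = (2, 0, 1).
v_1 = A·v_0 = (-2, -1, -3).
v_2 = A·v_1 = (-3, -3, -1).
v_3 = A·v_2 = (1, -4, -1).
v_4 = A·v_3 = (-8, -10, -11).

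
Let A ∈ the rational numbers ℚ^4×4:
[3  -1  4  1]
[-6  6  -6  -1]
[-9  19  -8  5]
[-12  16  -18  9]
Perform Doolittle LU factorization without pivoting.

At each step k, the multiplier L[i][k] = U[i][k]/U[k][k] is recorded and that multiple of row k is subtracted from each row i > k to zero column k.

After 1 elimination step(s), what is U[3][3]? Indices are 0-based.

Step 1: pivot at (0,0) is 3.
  row1 ← row1 − (-2)·row0  ⇒  L[1][0]=-2, U row1=(0, 4, 2, 1)
  row2 ← row2 − (-3)·row0  ⇒  L[2][0]=-3, U row2=(0, 16, 4, 8)
  row3 ← row3 − (-4)·row0  ⇒  L[3][0]=-4, U row3=(0, 12, -2, 13)

U[3][3] = 13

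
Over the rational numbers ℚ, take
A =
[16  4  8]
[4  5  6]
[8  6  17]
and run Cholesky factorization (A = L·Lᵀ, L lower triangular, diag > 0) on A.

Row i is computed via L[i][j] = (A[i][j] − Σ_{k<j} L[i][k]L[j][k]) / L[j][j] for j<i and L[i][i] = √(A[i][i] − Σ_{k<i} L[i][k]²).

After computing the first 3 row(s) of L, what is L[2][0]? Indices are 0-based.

L[2][0] = 2

Step 1: L[0][0] = √(16) = 4.
  L[1][0] = (4) / L[0][0] = 1.
Step 2: L[1][1] = √(4) = 2.
  L[2][0] = (8) / L[0][0] = 2.
  L[2][1] = (4) / L[1][1] = 2.
Step 3: L[2][2] = √(9) = 3.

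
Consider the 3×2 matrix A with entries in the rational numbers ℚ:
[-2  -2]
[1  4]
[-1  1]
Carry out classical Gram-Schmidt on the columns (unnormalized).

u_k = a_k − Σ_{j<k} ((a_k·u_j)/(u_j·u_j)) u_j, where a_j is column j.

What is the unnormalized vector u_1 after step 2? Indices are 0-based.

u_1 = (1/3, 17/6, 13/6)

Step 1: u_0 = a_0 = (-2, 1, -1).
Step 2: u_1 = a_1 − (7/6)·u_0 = (1/3, 17/6, 13/6).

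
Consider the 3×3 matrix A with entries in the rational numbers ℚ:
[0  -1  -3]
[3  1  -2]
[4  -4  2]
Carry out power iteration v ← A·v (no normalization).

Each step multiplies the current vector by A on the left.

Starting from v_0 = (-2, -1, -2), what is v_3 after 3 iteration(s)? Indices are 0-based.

v_0 = (-2, -1, -2).
v_1 = A·v_0 = (7, -3, -8).
v_2 = A·v_1 = (27, 34, 24).
v_3 = A·v_2 = (-106, 67, 20).

v_3 = (-106, 67, 20)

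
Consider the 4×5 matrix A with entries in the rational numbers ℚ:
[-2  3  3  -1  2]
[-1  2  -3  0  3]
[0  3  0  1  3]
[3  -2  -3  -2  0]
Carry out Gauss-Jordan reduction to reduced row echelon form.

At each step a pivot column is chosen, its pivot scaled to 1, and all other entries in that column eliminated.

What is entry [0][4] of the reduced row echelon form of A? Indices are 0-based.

M[0][4] = 4/19

step 1: normalize row 0 (÷-2) = (1, -3/2, -3/2, 1/2, -1)
  row 1: subtract -1×row0 = (0, 1/2, -9/2, 1/2, 2)
  row 3: subtract 3×row0 = (0, 5/2, 3/2, -7/2, 3)
step 2: normalize row 1 (÷1/2) = (0, 1, -9, 1, 4)
  row 0: subtract -3/2×row1 = (1, 0, -15, 2, 5)
  row 2: subtract 3×row1 = (0, 0, 27, -2, -9)
  row 3: subtract 5/2×row1 = (0, 0, 24, -6, -7)
step 3: normalize row 2 (÷27) = (0, 0, 1, -2/27, -1/3)
  row 0: subtract -15×row2 = (1, 0, 0, 8/9, 0)
  row 1: subtract -9×row2 = (0, 1, 0, 1/3, 1)
  row 3: subtract 24×row2 = (0, 0, 0, -38/9, 1)
step 4: normalize row 3 (÷-38/9) = (0, 0, 0, 1, -9/38)
  row 0: subtract 8/9×row3 = (1, 0, 0, 0, 4/19)
  row 1: subtract 1/3×row3 = (0, 1, 0, 0, 41/38)
  row 2: subtract -2/27×row3 = (0, 0, 1, 0, -20/57)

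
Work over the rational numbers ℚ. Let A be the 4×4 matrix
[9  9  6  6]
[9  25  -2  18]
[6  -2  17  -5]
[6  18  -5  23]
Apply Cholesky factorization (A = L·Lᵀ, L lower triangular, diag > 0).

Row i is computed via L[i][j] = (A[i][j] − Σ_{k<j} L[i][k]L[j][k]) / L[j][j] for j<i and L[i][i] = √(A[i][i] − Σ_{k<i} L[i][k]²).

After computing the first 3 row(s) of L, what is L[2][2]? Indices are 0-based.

Step 1: L[0][0] = √(9) = 3.
  L[1][0] = (9) / L[0][0] = 3.
Step 2: L[1][1] = √(16) = 4.
  L[2][0] = (6) / L[0][0] = 2.
  L[2][1] = (-8) / L[1][1] = -2.
Step 3: L[2][2] = √(9) = 3.

L[2][2] = 3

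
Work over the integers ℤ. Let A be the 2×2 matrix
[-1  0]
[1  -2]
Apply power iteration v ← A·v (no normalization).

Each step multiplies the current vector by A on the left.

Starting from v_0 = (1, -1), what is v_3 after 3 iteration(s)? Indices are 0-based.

v_3 = (-1, 15)

v_0 = (1, -1).
v_1 = A·v_0 = (-1, 3).
v_2 = A·v_1 = (1, -7).
v_3 = A·v_2 = (-1, 15).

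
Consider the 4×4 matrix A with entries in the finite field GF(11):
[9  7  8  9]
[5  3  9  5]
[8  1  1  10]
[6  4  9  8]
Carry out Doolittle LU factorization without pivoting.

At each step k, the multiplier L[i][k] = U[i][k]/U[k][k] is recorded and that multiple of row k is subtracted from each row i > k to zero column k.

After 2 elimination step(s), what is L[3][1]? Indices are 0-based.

k=0: U[0][0]=9
  eliminate (1,0): mult=3, new row 1: (0, 4, 7, 0); set L[1][0]=3
  eliminate (2,0): mult=7, new row 2: (0, 7, 0, 2); set L[2][0]=7
  eliminate (3,0): mult=8, new row 3: (0, 3, 0, 2); set L[3][0]=8
k=1: U[1][1]=4
  eliminate (2,1): mult=10, new row 2: (0, 0, 7, 2); set L[2][1]=10
  eliminate (3,1): mult=9, new row 3: (0, 0, 3, 2); set L[3][1]=9

L[3][1] = 9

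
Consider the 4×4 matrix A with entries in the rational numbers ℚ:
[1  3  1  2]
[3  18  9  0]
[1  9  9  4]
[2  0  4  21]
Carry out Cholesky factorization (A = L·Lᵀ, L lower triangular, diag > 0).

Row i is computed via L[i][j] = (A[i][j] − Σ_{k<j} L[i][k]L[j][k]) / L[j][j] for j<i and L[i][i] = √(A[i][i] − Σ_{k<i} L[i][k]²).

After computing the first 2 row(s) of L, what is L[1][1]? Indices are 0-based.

L[1][1] = 3

Step 1: L[0][0] = √(1) = 1.
  L[1][0] = (3) / L[0][0] = 3.
Step 2: L[1][1] = √(9) = 3.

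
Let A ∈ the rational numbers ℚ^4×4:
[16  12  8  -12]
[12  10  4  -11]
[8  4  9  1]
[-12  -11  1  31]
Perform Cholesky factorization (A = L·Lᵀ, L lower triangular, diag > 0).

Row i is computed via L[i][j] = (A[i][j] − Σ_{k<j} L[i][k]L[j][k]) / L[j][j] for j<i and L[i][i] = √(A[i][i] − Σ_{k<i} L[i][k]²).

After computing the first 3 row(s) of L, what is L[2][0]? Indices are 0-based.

Step 1: L[0][0] = √(16) = 4.
  L[1][0] = (12) / L[0][0] = 3.
Step 2: L[1][1] = √(1) = 1.
  L[2][0] = (8) / L[0][0] = 2.
  L[2][1] = (-2) / L[1][1] = -2.
Step 3: L[2][2] = √(1) = 1.

L[2][0] = 2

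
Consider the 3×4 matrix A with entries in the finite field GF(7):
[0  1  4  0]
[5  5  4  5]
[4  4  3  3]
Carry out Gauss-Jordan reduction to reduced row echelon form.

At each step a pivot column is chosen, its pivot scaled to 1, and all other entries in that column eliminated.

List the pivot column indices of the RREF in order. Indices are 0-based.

[1] R0 <-> R1
[1] R0 /= 5  ⇒  (1, 1, 5, 1)
     R2 -= 4·R0  ⇒  (0, 0, 4, 6)
[2] R1 /= 1  ⇒  (0, 1, 4, 0)
     R0 -= 1·R1  ⇒  (1, 0, 1, 1)
[3] R2 /= 4  ⇒  (0, 0, 1, 5)
     R0 -= 1·R2  ⇒  (1, 0, 0, 3)
     R1 -= 4·R2  ⇒  (0, 1, 0, 1)

pivot columns: 0, 1, 2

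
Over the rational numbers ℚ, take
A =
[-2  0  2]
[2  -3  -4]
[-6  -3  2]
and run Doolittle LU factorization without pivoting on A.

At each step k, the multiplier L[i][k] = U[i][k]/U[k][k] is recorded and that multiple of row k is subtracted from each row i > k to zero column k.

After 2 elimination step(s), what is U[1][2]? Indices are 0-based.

[col 0] pivot -2
  R1 -= -1*R0 → (0, -3, -2)  (L[1][0] := -1)
  R2 -= 3*R0 → (0, -3, -4)  (L[2][0] := 3)
[col 1] pivot -3
  R2 -= 1*R1 → (0, 0, -2)  (L[2][1] := 1)

U[1][2] = -2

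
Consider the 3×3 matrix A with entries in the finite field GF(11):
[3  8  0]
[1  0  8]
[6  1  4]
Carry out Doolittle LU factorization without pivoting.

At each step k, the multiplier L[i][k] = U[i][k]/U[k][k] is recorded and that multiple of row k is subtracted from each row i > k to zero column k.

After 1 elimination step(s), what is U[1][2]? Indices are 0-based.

U[1][2] = 8

Step 1: pivot at (0,0) is 3.
  row1 ← row1 − (4)·row0  ⇒  L[1][0]=4, U row1=(0, 1, 8)
  row2 ← row2 − (2)·row0  ⇒  L[2][0]=2, U row2=(0, 7, 4)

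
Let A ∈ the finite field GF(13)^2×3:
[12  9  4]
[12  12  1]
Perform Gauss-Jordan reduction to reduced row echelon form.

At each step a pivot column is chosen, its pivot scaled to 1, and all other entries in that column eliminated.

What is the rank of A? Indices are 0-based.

rank = 2

[1] R0 /= 12  ⇒  (1, 4, 9)
     R1 -= 12·R0  ⇒  (0, 3, 10)
[2] R1 /= 3  ⇒  (0, 1, 12)
     R0 -= 4·R1  ⇒  (1, 0, 0)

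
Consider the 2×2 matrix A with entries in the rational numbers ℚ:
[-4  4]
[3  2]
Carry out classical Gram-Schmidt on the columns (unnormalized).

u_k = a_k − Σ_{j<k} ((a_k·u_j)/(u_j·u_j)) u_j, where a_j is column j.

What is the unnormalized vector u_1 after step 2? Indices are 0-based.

u_1 = (12/5, 16/5)

Step 1: u_0 = a_0 = (-4, 3).
Step 2: u_1 = a_1 − (-2/5)·u_0 = (12/5, 16/5).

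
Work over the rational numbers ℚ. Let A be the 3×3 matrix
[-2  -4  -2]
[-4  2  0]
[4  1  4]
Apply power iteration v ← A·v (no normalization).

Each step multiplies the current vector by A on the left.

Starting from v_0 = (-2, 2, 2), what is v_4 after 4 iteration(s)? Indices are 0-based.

v_4 = (-496, 1024, -800)

v_0 = (-2, 2, 2).
v_1 = A·v_0 = (-8, 12, 2).
v_2 = A·v_1 = (-36, 56, -12).
v_3 = A·v_2 = (-128, 256, -136).
v_4 = A·v_3 = (-496, 1024, -800).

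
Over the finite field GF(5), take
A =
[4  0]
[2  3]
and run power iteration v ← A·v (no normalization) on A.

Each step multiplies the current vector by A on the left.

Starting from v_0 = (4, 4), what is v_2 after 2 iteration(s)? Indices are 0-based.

v_0 = (4, 4).
v_1 = A·v_0 = (1, 0).
v_2 = A·v_1 = (4, 2).

v_2 = (4, 2)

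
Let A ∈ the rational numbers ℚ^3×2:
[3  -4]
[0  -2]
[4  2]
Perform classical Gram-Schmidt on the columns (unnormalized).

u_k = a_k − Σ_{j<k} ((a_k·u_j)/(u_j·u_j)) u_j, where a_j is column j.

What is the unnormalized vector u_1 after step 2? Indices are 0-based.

u_1 = (-88/25, -2, 66/25)

Step 1: u_0 = a_0 = (3, 0, 4).
Step 2: u_1 = a_1 − (-4/25)·u_0 = (-88/25, -2, 66/25).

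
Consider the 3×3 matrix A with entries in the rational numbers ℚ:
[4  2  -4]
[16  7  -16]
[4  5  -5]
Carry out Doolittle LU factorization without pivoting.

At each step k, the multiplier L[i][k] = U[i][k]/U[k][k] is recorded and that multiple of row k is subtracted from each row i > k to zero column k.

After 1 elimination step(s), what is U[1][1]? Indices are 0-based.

Step 1: pivot at (0,0) is 4.
  row1 ← row1 − (4)·row0  ⇒  L[1][0]=4, U row1=(0, -1, 0)
  row2 ← row2 − (1)·row0  ⇒  L[2][0]=1, U row2=(0, 3, -1)

U[1][1] = -1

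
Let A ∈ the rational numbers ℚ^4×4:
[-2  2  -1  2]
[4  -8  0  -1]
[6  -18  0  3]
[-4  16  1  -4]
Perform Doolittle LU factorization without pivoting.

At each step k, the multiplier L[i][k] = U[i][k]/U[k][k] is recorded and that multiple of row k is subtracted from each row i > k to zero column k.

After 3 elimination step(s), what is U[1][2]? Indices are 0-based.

U[1][2] = -2

k=0: U[0][0]=-2
  eliminate (1,0): mult=-2, new row 1: (0, -4, -2, 3); set L[1][0]=-2
  eliminate (2,0): mult=-3, new row 2: (0, -12, -3, 9); set L[2][0]=-3
  eliminate (3,0): mult=2, new row 3: (0, 12, 3, -8); set L[3][0]=2
k=1: U[1][1]=-4
  eliminate (2,1): mult=3, new row 2: (0, 0, 3, 0); set L[2][1]=3
  eliminate (3,1): mult=-3, new row 3: (0, 0, -3, 1); set L[3][1]=-3
k=2: U[2][2]=3
  eliminate (3,2): mult=-1, new row 3: (0, 0, 0, 1); set L[3][2]=-1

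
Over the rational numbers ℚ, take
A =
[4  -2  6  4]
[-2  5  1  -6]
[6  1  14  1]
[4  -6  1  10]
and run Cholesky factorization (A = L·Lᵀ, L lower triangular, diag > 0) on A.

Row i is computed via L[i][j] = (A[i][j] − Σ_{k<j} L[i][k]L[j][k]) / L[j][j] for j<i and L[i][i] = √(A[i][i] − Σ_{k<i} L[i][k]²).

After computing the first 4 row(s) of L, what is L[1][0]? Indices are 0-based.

L[1][0] = -1

Step 1: L[0][0] = √(4) = 2.
  L[1][0] = (-2) / L[0][0] = -1.
Step 2: L[1][1] = √(4) = 2.
  L[2][0] = (6) / L[0][0] = 3.
  L[2][1] = (4) / L[1][1] = 2.
Step 3: L[2][2] = √(1) = 1.
  L[3][0] = (4) / L[0][0] = 2.
  L[3][1] = (-4) / L[1][1] = -2.
  L[3][2] = (-1) / L[2][2] = -1.
Step 4: L[3][3] = √(1) = 1.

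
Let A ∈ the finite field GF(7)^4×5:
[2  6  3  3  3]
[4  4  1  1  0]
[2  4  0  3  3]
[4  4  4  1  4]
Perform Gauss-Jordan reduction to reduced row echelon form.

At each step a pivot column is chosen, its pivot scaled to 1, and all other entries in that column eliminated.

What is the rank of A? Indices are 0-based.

rank = 4

[1] R0 /= 2  ⇒  (1, 3, 5, 5, 5)
     R1 -= 4·R0  ⇒  (0, 6, 2, 2, 1)
     R2 -= 2·R0  ⇒  (0, 5, 4, 0, 0)
     R3 -= 4·R0  ⇒  (0, 6, 5, 2, 5)
[2] R1 /= 6  ⇒  (0, 1, 5, 5, 6)
     R0 -= 3·R1  ⇒  (1, 0, 4, 4, 1)
     R2 -= 5·R1  ⇒  (0, 0, 0, 3, 5)
     R3 -= 6·R1  ⇒  (0, 0, 3, 0, 4)
[3] R2 <-> R3
[3] R2 /= 3  ⇒  (0, 0, 1, 0, 6)
     R0 -= 4·R2  ⇒  (1, 0, 0, 4, 5)
     R1 -= 5·R2  ⇒  (0, 1, 0, 5, 4)
[4] R3 /= 3  ⇒  (0, 0, 0, 1, 4)
     R0 -= 4·R3  ⇒  (1, 0, 0, 0, 3)
     R1 -= 5·R3  ⇒  (0, 1, 0, 0, 5)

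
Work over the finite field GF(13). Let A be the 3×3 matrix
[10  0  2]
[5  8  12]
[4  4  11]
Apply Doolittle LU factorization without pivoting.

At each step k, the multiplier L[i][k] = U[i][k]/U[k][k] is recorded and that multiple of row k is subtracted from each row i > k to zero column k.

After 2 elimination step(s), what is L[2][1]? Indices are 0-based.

L[2][1] = 7

[col 0] pivot 10
  R1 -= 7*R0 → (0, 8, 11)  (L[1][0] := 7)
  R2 -= 3*R0 → (0, 4, 5)  (L[2][0] := 3)
[col 1] pivot 8
  R2 -= 7*R1 → (0, 0, 6)  (L[2][1] := 7)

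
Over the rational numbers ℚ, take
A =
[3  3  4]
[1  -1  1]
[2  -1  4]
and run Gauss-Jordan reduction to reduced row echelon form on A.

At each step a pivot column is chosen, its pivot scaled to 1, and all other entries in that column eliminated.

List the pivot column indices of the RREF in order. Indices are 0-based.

pivot columns: 0, 1, 2

[1] R0 /= 3  ⇒  (1, 1, 4/3)
     R1 -= 1·R0  ⇒  (0, -2, -1/3)
     R2 -= 2·R0  ⇒  (0, -3, 4/3)
[2] R1 /= -2  ⇒  (0, 1, 1/6)
     R0 -= 1·R1  ⇒  (1, 0, 7/6)
     R2 -= -3·R1  ⇒  (0, 0, 11/6)
[3] R2 /= 11/6  ⇒  (0, 0, 1)
     R0 -= 7/6·R2  ⇒  (1, 0, 0)
     R1 -= 1/6·R2  ⇒  (0, 1, 0)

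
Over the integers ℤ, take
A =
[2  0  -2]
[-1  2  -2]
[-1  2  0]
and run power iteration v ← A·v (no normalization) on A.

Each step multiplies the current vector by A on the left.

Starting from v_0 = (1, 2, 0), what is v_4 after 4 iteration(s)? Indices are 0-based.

v_0 = (1, 2, 0).
v_1 = A·v_0 = (2, 3, 3).
v_2 = A·v_1 = (-2, -2, 4).
v_3 = A·v_2 = (-12, -10, -2).
v_4 = A·v_3 = (-20, -4, -8).

v_4 = (-20, -4, -8)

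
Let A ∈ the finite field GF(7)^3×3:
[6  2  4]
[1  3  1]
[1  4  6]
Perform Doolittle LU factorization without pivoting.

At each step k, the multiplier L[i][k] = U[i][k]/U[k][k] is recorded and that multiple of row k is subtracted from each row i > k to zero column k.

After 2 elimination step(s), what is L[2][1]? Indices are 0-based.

L[2][1] = 4

k=0: U[0][0]=6
  eliminate (1,0): mult=6, new row 1: (0, 5, 5); set L[1][0]=6
  eliminate (2,0): mult=6, new row 2: (0, 6, 3); set L[2][0]=6
k=1: U[1][1]=5
  eliminate (2,1): mult=4, new row 2: (0, 0, 4); set L[2][1]=4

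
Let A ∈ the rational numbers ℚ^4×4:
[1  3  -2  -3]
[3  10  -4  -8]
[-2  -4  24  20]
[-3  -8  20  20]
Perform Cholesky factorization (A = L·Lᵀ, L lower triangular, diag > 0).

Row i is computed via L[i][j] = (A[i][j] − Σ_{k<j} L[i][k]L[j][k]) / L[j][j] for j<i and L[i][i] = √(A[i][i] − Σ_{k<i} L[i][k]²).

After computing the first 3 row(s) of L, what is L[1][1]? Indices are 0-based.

Step 1: L[0][0] = √(1) = 1.
  L[1][0] = (3) / L[0][0] = 3.
Step 2: L[1][1] = √(1) = 1.
  L[2][0] = (-2) / L[0][0] = -2.
  L[2][1] = (2) / L[1][1] = 2.
Step 3: L[2][2] = √(16) = 4.

L[1][1] = 1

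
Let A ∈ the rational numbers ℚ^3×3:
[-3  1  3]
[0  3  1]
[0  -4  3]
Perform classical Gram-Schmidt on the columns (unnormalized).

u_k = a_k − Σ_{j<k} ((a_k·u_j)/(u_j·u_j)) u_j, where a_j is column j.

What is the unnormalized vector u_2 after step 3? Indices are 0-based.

Step 1: u_0 = a_0 = (-3, 0, 0).
Step 2: u_1 = a_1 − (-1/3)·u_0 = (0, 3, -4).
Step 3: u_2 = a_2 − (-1)·u_0 − (-9/25)·u_1 = (0, 52/25, 39/25).

u_2 = (0, 52/25, 39/25)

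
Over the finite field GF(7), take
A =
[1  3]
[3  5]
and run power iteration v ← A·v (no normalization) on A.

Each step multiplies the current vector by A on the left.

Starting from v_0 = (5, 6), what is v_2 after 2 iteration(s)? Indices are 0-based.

v_2 = (4, 0)

v_0 = (5, 6).
v_1 = A·v_0 = (2, 3).
v_2 = A·v_1 = (4, 0).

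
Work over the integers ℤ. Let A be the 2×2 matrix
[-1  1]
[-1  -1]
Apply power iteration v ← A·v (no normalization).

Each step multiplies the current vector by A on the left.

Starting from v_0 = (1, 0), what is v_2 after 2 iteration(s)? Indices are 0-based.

v_2 = (0, 2)

v_0 = (1, 0).
v_1 = A·v_0 = (-1, -1).
v_2 = A·v_1 = (0, 2).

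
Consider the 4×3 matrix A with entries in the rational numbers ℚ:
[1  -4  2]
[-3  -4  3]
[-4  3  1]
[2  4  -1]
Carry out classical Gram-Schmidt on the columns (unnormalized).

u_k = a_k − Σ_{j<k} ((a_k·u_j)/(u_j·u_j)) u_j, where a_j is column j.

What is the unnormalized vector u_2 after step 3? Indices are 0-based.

Step 1: u_0 = a_0 = (1, -3, -4, 2).
Step 2: u_1 = a_1 − (2/15)·u_0 = (-62/15, -18/5, 53/15, 56/15).
Step 3: u_2 = a_2 − (-13/30)·u_0 − (-289/847)·u_1 = (1733/1694, 799/1694, 400/847, 138/121).

u_2 = (1733/1694, 799/1694, 400/847, 138/121)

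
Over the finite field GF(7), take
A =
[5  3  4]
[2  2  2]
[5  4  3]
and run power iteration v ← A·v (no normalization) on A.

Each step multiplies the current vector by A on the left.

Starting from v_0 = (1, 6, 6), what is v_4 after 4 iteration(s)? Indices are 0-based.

v_4 = (3, 1, 4)

v_0 = (1, 6, 6).
v_1 = A·v_0 = (5, 5, 5).
v_2 = A·v_1 = (4, 2, 4).
v_3 = A·v_2 = (0, 6, 5).
v_4 = A·v_3 = (3, 1, 4).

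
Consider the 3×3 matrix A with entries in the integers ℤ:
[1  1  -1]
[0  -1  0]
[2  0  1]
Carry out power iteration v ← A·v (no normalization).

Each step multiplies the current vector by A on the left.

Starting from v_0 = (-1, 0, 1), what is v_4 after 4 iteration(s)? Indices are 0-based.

v_0 = (-1, 0, 1).
v_1 = A·v_0 = (-2, 0, -1).
v_2 = A·v_1 = (-1, 0, -5).
v_3 = A·v_2 = (4, 0, -7).
v_4 = A·v_3 = (11, 0, 1).

v_4 = (11, 0, 1)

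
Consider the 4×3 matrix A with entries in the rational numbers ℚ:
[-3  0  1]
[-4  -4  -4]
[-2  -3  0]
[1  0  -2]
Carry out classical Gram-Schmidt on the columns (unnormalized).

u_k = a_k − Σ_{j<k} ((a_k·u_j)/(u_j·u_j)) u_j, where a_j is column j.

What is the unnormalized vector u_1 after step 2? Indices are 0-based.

u_1 = (11/5, -16/15, -23/15, -11/15)

Step 1: u_0 = a_0 = (-3, -4, -2, 1).
Step 2: u_1 = a_1 − (11/15)·u_0 = (11/5, -16/15, -23/15, -11/15).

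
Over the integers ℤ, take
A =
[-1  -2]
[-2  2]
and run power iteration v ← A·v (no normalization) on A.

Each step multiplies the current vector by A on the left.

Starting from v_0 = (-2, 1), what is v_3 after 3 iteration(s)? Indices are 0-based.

v_0 = (-2, 1).
v_1 = A·v_0 = (0, 6).
v_2 = A·v_1 = (-12, 12).
v_3 = A·v_2 = (-12, 48).

v_3 = (-12, 48)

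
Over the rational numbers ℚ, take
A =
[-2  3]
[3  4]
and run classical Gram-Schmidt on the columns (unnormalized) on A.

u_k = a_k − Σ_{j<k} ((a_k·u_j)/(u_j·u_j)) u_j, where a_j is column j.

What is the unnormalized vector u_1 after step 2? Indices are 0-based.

u_1 = (51/13, 34/13)

Step 1: u_0 = a_0 = (-2, 3).
Step 2: u_1 = a_1 − (6/13)·u_0 = (51/13, 34/13).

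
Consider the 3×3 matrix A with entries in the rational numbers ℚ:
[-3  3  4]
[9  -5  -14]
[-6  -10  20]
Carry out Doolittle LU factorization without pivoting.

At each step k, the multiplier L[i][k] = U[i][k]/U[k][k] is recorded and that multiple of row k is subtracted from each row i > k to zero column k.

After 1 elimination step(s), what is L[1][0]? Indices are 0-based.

[col 0] pivot -3
  R1 -= -3*R0 → (0, 4, -2)  (L[1][0] := -3)
  R2 -= 2*R0 → (0, -16, 12)  (L[2][0] := 2)

L[1][0] = -3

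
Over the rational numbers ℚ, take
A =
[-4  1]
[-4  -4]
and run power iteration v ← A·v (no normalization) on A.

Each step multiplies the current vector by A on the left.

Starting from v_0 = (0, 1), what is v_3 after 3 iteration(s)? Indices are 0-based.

v_0 = (0, 1).
v_1 = A·v_0 = (1, -4).
v_2 = A·v_1 = (-8, 12).
v_3 = A·v_2 = (44, -16).

v_3 = (44, -16)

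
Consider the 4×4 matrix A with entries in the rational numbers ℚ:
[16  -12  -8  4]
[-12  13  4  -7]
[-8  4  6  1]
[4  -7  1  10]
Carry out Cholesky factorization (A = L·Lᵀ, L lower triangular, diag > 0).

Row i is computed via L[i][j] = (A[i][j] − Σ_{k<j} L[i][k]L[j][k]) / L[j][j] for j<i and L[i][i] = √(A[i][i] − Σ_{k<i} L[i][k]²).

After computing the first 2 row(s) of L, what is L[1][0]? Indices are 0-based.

L[1][0] = -3

Step 1: L[0][0] = √(16) = 4.
  L[1][0] = (-12) / L[0][0] = -3.
Step 2: L[1][1] = √(4) = 2.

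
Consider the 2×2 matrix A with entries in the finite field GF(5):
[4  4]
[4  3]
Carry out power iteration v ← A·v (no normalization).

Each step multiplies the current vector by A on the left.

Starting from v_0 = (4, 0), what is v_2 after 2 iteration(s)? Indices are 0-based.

v_0 = (4, 0).
v_1 = A·v_0 = (1, 1).
v_2 = A·v_1 = (3, 2).

v_2 = (3, 2)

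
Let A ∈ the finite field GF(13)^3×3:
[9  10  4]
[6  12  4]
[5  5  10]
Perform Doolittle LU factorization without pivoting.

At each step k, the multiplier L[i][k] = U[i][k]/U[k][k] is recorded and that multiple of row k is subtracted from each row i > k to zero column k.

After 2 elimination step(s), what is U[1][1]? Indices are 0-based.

U[1][1] = 1

Step 1: pivot at (0,0) is 9.
  row1 ← row1 − (5)·row0  ⇒  L[1][0]=5, U row1=(0, 1, 10)
  row2 ← row2 − (2)·row0  ⇒  L[2][0]=2, U row2=(0, 11, 2)
Step 2: pivot at (1,1) is 1.
  row2 ← row2 − (11)·row1  ⇒  L[2][1]=11, U row2=(0, 0, 9)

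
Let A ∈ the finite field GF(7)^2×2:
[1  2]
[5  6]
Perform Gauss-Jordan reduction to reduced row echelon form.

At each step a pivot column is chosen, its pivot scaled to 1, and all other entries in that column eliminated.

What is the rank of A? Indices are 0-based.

rank = 2

[1] R0 /= 1  ⇒  (1, 2)
     R1 -= 5·R0  ⇒  (0, 3)
[2] R1 /= 3  ⇒  (0, 1)
     R0 -= 2·R1  ⇒  (1, 0)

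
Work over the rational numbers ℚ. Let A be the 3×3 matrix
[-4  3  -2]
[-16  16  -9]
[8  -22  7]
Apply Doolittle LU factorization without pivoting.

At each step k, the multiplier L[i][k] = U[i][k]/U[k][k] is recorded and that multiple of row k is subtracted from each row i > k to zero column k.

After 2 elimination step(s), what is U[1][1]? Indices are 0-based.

Step 1: pivot at (0,0) is -4.
  row1 ← row1 − (4)·row0  ⇒  L[1][0]=4, U row1=(0, 4, -1)
  row2 ← row2 − (-2)·row0  ⇒  L[2][0]=-2, U row2=(0, -16, 3)
Step 2: pivot at (1,1) is 4.
  row2 ← row2 − (-4)·row1  ⇒  L[2][1]=-4, U row2=(0, 0, -1)

U[1][1] = 4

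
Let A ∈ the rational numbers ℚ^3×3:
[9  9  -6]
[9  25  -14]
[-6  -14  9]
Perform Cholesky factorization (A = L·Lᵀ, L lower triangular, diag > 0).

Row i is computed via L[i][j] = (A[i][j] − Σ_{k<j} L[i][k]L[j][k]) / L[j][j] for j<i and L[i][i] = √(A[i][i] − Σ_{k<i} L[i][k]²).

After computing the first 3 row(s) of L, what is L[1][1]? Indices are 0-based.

L[1][1] = 4

Step 1: L[0][0] = √(9) = 3.
  L[1][0] = (9) / L[0][0] = 3.
Step 2: L[1][1] = √(16) = 4.
  L[2][0] = (-6) / L[0][0] = -2.
  L[2][1] = (-8) / L[1][1] = -2.
Step 3: L[2][2] = √(1) = 1.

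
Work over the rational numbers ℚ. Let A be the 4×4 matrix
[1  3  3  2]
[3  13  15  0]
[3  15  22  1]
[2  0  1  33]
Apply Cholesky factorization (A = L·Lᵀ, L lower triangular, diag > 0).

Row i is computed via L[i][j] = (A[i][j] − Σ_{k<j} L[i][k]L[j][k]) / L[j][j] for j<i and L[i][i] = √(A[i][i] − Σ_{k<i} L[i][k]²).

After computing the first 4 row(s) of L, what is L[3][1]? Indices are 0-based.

L[3][1] = -3

Step 1: L[0][0] = √(1) = 1.
  L[1][0] = (3) / L[0][0] = 3.
Step 2: L[1][1] = √(4) = 2.
  L[2][0] = (3) / L[0][0] = 3.
  L[2][1] = (6) / L[1][1] = 3.
Step 3: L[2][2] = √(4) = 2.
  L[3][0] = (2) / L[0][0] = 2.
  L[3][1] = (-6) / L[1][1] = -3.
  L[3][2] = (4) / L[2][2] = 2.
Step 4: L[3][3] = √(16) = 4.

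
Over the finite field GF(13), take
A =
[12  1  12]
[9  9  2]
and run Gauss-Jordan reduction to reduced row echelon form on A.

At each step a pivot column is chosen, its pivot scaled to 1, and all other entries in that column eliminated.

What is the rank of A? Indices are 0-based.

rank = 2

pivot(0,0)=12: scale R0 → (1, 12, 1)
  clear (1,0): R1 −= (9)R0 → (0, 5, 6)
pivot(1,1)=5: scale R1 → (0, 1, 9)
  clear (0,1): R0 −= (12)R1 → (1, 0, 10)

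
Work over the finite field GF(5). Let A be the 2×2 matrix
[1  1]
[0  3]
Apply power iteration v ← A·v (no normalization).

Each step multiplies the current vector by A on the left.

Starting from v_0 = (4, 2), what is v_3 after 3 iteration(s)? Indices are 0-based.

v_3 = (0, 4)

v_0 = (4, 2).
v_1 = A·v_0 = (1, 1).
v_2 = A·v_1 = (2, 3).
v_3 = A·v_2 = (0, 4).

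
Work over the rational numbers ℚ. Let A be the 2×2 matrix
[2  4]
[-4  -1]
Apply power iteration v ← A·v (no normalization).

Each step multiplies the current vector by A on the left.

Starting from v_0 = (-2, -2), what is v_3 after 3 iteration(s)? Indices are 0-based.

v_0 = (-2, -2).
v_1 = A·v_0 = (-12, 10).
v_2 = A·v_1 = (16, 38).
v_3 = A·v_2 = (184, -102).

v_3 = (184, -102)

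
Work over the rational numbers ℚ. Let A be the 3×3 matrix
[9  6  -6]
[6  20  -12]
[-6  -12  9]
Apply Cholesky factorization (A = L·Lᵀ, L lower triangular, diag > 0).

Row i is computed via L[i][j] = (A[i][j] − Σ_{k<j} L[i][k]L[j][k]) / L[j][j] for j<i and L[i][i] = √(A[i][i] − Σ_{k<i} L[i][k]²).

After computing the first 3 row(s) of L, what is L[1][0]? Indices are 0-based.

Step 1: L[0][0] = √(9) = 3.
  L[1][0] = (6) / L[0][0] = 2.
Step 2: L[1][1] = √(16) = 4.
  L[2][0] = (-6) / L[0][0] = -2.
  L[2][1] = (-8) / L[1][1] = -2.
Step 3: L[2][2] = √(1) = 1.

L[1][0] = 2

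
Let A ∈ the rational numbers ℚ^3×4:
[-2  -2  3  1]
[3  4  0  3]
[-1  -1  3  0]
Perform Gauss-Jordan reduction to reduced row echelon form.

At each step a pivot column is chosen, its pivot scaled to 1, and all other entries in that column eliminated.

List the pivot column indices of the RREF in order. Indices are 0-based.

pivot(0,0)=-2: scale R0 → (1, 1, -3/2, -1/2)
  clear (1,0): R1 −= (3)R0 → (0, 1, 9/2, 9/2)
  clear (2,0): R2 −= (-1)R0 → (0, 0, 3/2, -1/2)
pivot(1,1)=1: scale R1 → (0, 1, 9/2, 9/2)
  clear (0,1): R0 −= (1)R1 → (1, 0, -6, -5)
pivot(2,2)=3/2: scale R2 → (0, 0, 1, -1/3)
  clear (0,2): R0 −= (-6)R2 → (1, 0, 0, -7)
  clear (1,2): R1 −= (9/2)R2 → (0, 1, 0, 6)

pivot columns: 0, 1, 2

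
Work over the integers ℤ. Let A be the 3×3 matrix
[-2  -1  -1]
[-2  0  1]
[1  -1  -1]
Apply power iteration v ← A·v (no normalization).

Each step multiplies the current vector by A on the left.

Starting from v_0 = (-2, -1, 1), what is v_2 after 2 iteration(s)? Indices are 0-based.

v_2 = (-11, -10, 1)

v_0 = (-2, -1, 1).
v_1 = A·v_0 = (4, 5, -2).
v_2 = A·v_1 = (-11, -10, 1).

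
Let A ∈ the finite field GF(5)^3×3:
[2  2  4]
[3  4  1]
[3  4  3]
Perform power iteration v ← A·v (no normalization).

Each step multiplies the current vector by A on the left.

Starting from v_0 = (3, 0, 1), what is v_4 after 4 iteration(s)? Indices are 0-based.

v_4 = (4, 4, 4)

v_0 = (3, 0, 1).
v_1 = A·v_0 = (0, 0, 2).
v_2 = A·v_1 = (3, 2, 1).
v_3 = A·v_2 = (4, 3, 0).
v_4 = A·v_3 = (4, 4, 4).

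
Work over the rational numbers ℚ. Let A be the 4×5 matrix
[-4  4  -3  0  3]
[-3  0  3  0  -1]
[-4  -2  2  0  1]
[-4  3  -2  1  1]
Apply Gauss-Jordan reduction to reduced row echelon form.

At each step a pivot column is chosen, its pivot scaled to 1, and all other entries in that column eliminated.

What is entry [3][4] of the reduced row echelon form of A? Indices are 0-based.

[1] R0 /= -4  ⇒  (1, -1, 3/4, 0, -3/4)
     R1 -= -3·R0  ⇒  (0, -3, 21/4, 0, -13/4)
     R2 -= -4·R0  ⇒  (0, -6, 5, 0, -2)
     R3 -= -4·R0  ⇒  (0, -1, 1, 1, -2)
[2] R1 /= -3  ⇒  (0, 1, -7/4, 0, 13/12)
     R0 -= -1·R1  ⇒  (1, 0, -1, 0, 1/3)
     R2 -= -6·R1  ⇒  (0, 0, -11/2, 0, 9/2)
     R3 -= -1·R1  ⇒  (0, 0, -3/4, 1, -11/12)
[3] R2 /= -11/2  ⇒  (0, 0, 1, 0, -9/11)
     R0 -= -1·R2  ⇒  (1, 0, 0, 0, -16/33)
     R1 -= -7/4·R2  ⇒  (0, 1, 0, 0, -23/66)
     R3 -= -3/4·R2  ⇒  (0, 0, 0, 1, -101/66)
[4] R3 /= 1  ⇒  (0, 0, 0, 1, -101/66)

M[3][4] = -101/66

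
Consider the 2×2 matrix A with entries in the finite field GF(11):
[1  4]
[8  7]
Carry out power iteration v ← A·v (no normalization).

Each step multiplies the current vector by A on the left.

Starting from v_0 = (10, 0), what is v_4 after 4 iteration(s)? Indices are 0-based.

v_4 = (9, 8)

v_0 = (10, 0).
v_1 = A·v_0 = (10, 3).
v_2 = A·v_1 = (0, 2).
v_3 = A·v_2 = (8, 3).
v_4 = A·v_3 = (9, 8).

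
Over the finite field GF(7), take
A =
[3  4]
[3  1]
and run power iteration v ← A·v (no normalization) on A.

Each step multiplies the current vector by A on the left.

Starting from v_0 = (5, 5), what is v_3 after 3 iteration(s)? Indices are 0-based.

v_0 = (5, 5).
v_1 = A·v_0 = (0, 6).
v_2 = A·v_1 = (3, 6).
v_3 = A·v_2 = (5, 1).

v_3 = (5, 1)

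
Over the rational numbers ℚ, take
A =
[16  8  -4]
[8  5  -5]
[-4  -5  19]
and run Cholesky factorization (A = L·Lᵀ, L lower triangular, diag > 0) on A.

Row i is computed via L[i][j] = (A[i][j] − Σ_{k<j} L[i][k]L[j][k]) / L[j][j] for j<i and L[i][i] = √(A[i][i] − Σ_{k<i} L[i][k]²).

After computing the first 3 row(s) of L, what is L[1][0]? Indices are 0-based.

Step 1: L[0][0] = √(16) = 4.
  L[1][0] = (8) / L[0][0] = 2.
Step 2: L[1][1] = √(1) = 1.
  L[2][0] = (-4) / L[0][0] = -1.
  L[2][1] = (-3) / L[1][1] = -3.
Step 3: L[2][2] = √(9) = 3.

L[1][0] = 2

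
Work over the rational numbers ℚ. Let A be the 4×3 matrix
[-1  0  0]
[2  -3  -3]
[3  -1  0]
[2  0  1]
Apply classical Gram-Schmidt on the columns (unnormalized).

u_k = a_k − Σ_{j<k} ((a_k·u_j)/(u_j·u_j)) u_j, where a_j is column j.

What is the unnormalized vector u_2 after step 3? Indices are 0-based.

u_2 = (41/99, -1/99, 1/33, 17/99)

Step 1: u_0 = a_0 = (-1, 2, 3, 2).
Step 2: u_1 = a_1 − (-1/2)·u_0 = (-1/2, -2, 1/2, 1).
Step 3: u_2 = a_2 − (-2/9)·u_0 − (14/11)·u_1 = (41/99, -1/99, 1/33, 17/99).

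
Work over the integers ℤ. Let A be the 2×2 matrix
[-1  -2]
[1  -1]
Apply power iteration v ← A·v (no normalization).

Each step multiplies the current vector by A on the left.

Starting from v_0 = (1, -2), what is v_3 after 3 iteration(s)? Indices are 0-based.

v_3 = (9, -9)

v_0 = (1, -2).
v_1 = A·v_0 = (3, 3).
v_2 = A·v_1 = (-9, 0).
v_3 = A·v_2 = (9, -9).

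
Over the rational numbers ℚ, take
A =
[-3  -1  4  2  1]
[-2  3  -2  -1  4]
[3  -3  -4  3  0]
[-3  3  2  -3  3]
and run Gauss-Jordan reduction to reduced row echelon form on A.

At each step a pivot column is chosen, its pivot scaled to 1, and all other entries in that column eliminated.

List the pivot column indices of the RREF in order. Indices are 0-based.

pivot columns: 0, 1, 2, 3

pivot(0,0)=-3: scale R0 → (1, 1/3, -4/3, -2/3, -1/3)
  clear (1,0): R1 −= (-2)R0 → (0, 11/3, -14/3, -7/3, 10/3)
  clear (2,0): R2 −= (3)R0 → (0, -4, 0, 5, 1)
  clear (3,0): R3 −= (-3)R0 → (0, 4, -2, -5, 2)
pivot(1,1)=11/3: scale R1 → (0, 1, -14/11, -7/11, 10/11)
  clear (0,1): R0 −= (1/3)R1 → (1, 0, -10/11, -5/11, -7/11)
  clear (2,1): R2 −= (-4)R1 → (0, 0, -56/11, 27/11, 51/11)
  clear (3,1): R3 −= (4)R1 → (0, 0, 34/11, -27/11, -18/11)
pivot(2,2)=-56/11: scale R2 → (0, 0, 1, -27/56, -51/56)
  clear (0,2): R0 −= (-10/11)R2 → (1, 0, 0, -25/28, -41/28)
  clear (1,2): R1 −= (-14/11)R2 → (0, 1, 0, -5/4, -1/4)
  clear (3,2): R3 −= (34/11)R2 → (0, 0, 0, -27/28, 33/28)
pivot(3,3)=-27/28: scale R3 → (0, 0, 0, 1, -11/9)
  clear (0,3): R0 −= (-25/28)R3 → (1, 0, 0, 0, -23/9)
  clear (1,3): R1 −= (-5/4)R3 → (0, 1, 0, 0, -16/9)
  clear (2,3): R2 −= (-27/56)R3 → (0, 0, 1, 0, -3/2)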